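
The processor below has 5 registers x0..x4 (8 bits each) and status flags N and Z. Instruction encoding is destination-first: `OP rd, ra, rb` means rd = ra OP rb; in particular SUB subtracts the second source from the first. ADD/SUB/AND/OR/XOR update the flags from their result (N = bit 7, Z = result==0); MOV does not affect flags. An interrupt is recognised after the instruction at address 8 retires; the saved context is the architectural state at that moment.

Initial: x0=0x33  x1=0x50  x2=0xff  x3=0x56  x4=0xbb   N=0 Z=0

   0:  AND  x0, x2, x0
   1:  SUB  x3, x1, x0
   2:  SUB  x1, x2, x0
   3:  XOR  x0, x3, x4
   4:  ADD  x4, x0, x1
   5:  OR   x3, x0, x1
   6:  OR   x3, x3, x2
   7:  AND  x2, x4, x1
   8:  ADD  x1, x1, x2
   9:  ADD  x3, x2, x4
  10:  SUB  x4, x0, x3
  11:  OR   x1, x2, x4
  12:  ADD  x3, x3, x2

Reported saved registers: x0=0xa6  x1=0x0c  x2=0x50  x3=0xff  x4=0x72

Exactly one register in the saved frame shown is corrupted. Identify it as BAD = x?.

after  0: x0=0x33 x1=0x50 x2=0xff x3=0x56 x4=0xbb  N=0 Z=0
after  1: x0=0x33 x1=0x50 x2=0xff x3=0x1d x4=0xbb  N=0 Z=0
after  2: x0=0x33 x1=0xcc x2=0xff x3=0x1d x4=0xbb  N=1 Z=0
after  3: x0=0xa6 x1=0xcc x2=0xff x3=0x1d x4=0xbb  N=1 Z=0
after  4: x0=0xa6 x1=0xcc x2=0xff x3=0x1d x4=0x72  N=0 Z=0
after  5: x0=0xa6 x1=0xcc x2=0xff x3=0xee x4=0x72  N=1 Z=0
after  6: x0=0xa6 x1=0xcc x2=0xff x3=0xff x4=0x72  N=1 Z=0
after  7: x0=0xa6 x1=0xcc x2=0x40 x3=0xff x4=0x72  N=0 Z=0
after  8: x0=0xa6 x1=0x0c x2=0x40 x3=0xff x4=0x72  N=0 Z=0
-- IRQ taken; context saved, return-PC = 9 --
mismatch: x2: reported 0x50 vs actual 0x40

BAD = x2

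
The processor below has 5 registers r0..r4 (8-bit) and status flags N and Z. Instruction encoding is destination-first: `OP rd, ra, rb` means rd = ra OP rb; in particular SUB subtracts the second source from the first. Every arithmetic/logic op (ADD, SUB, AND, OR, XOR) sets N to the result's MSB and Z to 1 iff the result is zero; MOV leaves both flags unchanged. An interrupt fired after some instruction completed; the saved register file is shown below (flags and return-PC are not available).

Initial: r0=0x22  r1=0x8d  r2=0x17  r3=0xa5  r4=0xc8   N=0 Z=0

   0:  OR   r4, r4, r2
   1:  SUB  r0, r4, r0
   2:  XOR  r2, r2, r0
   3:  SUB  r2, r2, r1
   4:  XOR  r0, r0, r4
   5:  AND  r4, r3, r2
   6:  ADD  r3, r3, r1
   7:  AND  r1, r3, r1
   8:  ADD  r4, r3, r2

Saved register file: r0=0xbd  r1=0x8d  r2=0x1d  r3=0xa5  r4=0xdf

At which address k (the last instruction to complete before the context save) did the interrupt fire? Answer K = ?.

after  0: r0=0x22 r1=0x8d r2=0x17 r3=0xa5 r4=0xdf  N=1 Z=0
after  1: r0=0xbd r1=0x8d r2=0x17 r3=0xa5 r4=0xdf  N=1 Z=0
after  2: r0=0xbd r1=0x8d r2=0xaa r3=0xa5 r4=0xdf  N=1 Z=0
after  3: r0=0xbd r1=0x8d r2=0x1d r3=0xa5 r4=0xdf  N=0 Z=0
-- IRQ taken; context saved, return-PC = 4 --

K = 3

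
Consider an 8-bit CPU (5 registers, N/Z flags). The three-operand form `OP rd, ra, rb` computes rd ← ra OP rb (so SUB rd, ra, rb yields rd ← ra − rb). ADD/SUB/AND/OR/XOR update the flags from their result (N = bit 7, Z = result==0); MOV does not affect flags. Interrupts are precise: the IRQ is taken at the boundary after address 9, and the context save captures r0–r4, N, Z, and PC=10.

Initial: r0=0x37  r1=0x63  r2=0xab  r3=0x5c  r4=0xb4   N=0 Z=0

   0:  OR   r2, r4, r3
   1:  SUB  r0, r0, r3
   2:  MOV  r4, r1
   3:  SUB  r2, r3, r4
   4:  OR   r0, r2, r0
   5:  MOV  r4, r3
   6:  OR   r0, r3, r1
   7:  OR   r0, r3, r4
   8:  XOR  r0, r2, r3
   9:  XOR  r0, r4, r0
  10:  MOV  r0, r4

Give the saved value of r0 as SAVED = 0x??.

SAVED = 0xf9

after  0: r0=0x37 r1=0x63 r2=0xfc r3=0x5c r4=0xb4  N=1 Z=0
after  1: r0=0xdb r1=0x63 r2=0xfc r3=0x5c r4=0xb4  N=1 Z=0
after  2: r0=0xdb r1=0x63 r2=0xfc r3=0x5c r4=0x63  N=1 Z=0
after  3: r0=0xdb r1=0x63 r2=0xf9 r3=0x5c r4=0x63  N=1 Z=0
after  4: r0=0xfb r1=0x63 r2=0xf9 r3=0x5c r4=0x63  N=1 Z=0
after  5: r0=0xfb r1=0x63 r2=0xf9 r3=0x5c r4=0x5c  N=1 Z=0
after  6: r0=0x7f r1=0x63 r2=0xf9 r3=0x5c r4=0x5c  N=0 Z=0
after  7: r0=0x5c r1=0x63 r2=0xf9 r3=0x5c r4=0x5c  N=0 Z=0
after  8: r0=0xa5 r1=0x63 r2=0xf9 r3=0x5c r4=0x5c  N=1 Z=0
after  9: r0=0xf9 r1=0x63 r2=0xf9 r3=0x5c r4=0x5c  N=1 Z=0
-- IRQ taken; context saved, return-PC = 10 --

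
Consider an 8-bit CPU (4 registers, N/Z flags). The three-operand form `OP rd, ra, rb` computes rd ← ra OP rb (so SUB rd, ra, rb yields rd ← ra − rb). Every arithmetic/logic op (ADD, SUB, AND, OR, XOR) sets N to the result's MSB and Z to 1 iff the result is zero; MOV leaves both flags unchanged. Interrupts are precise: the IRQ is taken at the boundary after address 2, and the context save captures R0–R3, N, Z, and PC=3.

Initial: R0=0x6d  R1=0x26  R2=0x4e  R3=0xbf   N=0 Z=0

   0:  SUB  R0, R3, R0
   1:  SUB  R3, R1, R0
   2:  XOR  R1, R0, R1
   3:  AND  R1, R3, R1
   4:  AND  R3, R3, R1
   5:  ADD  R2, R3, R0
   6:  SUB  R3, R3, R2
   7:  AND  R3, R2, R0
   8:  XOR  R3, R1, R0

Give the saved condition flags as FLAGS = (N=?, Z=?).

FLAGS = (N=0, Z=0)

after  0: R0=0x52 R1=0x26 R2=0x4e R3=0xbf  N=0 Z=0
after  1: R0=0x52 R1=0x26 R2=0x4e R3=0xd4  N=1 Z=0
after  2: R0=0x52 R1=0x74 R2=0x4e R3=0xd4  N=0 Z=0
-- IRQ taken; context saved, return-PC = 3 --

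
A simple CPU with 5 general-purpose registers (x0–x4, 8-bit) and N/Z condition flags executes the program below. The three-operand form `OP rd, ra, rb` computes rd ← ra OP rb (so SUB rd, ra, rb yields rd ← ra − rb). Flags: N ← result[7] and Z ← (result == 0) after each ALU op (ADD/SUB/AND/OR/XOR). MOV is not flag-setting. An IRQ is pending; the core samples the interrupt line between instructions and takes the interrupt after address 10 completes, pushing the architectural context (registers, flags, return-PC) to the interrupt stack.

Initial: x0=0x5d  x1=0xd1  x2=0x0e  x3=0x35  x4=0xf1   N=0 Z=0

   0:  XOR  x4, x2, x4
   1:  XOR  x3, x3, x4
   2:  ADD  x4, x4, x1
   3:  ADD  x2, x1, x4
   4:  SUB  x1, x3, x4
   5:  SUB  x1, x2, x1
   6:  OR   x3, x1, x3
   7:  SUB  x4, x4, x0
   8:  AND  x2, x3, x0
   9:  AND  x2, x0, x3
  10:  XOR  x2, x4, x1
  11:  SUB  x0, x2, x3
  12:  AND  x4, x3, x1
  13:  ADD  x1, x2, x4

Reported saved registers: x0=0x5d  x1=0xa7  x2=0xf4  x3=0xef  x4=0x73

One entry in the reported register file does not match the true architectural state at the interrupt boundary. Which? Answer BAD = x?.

BAD = x2

after  0: x0=0x5d x1=0xd1 x2=0x0e x3=0x35 x4=0xff  N=1 Z=0
after  1: x0=0x5d x1=0xd1 x2=0x0e x3=0xca x4=0xff  N=1 Z=0
after  2: x0=0x5d x1=0xd1 x2=0x0e x3=0xca x4=0xd0  N=1 Z=0
after  3: x0=0x5d x1=0xd1 x2=0xa1 x3=0xca x4=0xd0  N=1 Z=0
after  4: x0=0x5d x1=0xfa x2=0xa1 x3=0xca x4=0xd0  N=1 Z=0
after  5: x0=0x5d x1=0xa7 x2=0xa1 x3=0xca x4=0xd0  N=1 Z=0
after  6: x0=0x5d x1=0xa7 x2=0xa1 x3=0xef x4=0xd0  N=1 Z=0
after  7: x0=0x5d x1=0xa7 x2=0xa1 x3=0xef x4=0x73  N=0 Z=0
after  8: x0=0x5d x1=0xa7 x2=0x4d x3=0xef x4=0x73  N=0 Z=0
after  9: x0=0x5d x1=0xa7 x2=0x4d x3=0xef x4=0x73  N=0 Z=0
after 10: x0=0x5d x1=0xa7 x2=0xd4 x3=0xef x4=0x73  N=1 Z=0
-- IRQ taken; context saved, return-PC = 11 --
mismatch: x2: reported 0xf4 vs actual 0xd4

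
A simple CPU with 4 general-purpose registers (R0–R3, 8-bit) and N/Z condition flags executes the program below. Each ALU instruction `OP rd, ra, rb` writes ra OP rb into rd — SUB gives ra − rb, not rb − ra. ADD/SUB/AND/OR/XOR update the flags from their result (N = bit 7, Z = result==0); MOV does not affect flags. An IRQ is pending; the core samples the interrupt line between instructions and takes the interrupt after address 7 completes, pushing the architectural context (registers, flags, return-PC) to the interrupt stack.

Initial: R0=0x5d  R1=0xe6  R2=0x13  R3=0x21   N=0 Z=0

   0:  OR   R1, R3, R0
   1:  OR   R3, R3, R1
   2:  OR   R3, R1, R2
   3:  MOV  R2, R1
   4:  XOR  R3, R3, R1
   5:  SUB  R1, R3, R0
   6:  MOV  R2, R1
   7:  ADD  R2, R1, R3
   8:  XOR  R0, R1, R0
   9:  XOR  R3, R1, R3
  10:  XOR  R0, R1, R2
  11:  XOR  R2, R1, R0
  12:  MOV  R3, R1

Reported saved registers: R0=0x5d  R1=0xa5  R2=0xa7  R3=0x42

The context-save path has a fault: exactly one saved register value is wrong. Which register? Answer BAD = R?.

BAD = R3

after  0: R0=0x5d R1=0x7d R2=0x13 R3=0x21  N=0 Z=0
after  1: R0=0x5d R1=0x7d R2=0x13 R3=0x7d  N=0 Z=0
after  2: R0=0x5d R1=0x7d R2=0x13 R3=0x7f  N=0 Z=0
after  3: R0=0x5d R1=0x7d R2=0x7d R3=0x7f  N=0 Z=0
after  4: R0=0x5d R1=0x7d R2=0x7d R3=0x02  N=0 Z=0
after  5: R0=0x5d R1=0xa5 R2=0x7d R3=0x02  N=1 Z=0
after  6: R0=0x5d R1=0xa5 R2=0xa5 R3=0x02  N=1 Z=0
after  7: R0=0x5d R1=0xa5 R2=0xa7 R3=0x02  N=1 Z=0
-- IRQ taken; context saved, return-PC = 8 --
mismatch: R3: reported 0x42 vs actual 0x02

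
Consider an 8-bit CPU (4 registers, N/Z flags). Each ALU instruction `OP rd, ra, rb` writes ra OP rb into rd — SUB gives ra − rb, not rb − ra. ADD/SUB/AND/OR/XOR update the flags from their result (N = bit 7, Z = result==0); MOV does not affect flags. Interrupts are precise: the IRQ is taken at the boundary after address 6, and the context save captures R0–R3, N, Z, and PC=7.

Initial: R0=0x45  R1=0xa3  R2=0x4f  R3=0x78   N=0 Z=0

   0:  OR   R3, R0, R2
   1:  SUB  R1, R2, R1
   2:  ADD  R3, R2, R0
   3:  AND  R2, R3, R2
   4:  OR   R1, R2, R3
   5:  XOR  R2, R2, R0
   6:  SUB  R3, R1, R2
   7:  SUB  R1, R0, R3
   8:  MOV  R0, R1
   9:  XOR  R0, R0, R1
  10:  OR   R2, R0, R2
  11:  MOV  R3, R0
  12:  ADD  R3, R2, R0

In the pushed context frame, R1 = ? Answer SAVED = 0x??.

after  0: R0=0x45 R1=0xa3 R2=0x4f R3=0x4f  N=0 Z=0
after  1: R0=0x45 R1=0xac R2=0x4f R3=0x4f  N=1 Z=0
after  2: R0=0x45 R1=0xac R2=0x4f R3=0x94  N=1 Z=0
after  3: R0=0x45 R1=0xac R2=0x04 R3=0x94  N=0 Z=0
after  4: R0=0x45 R1=0x94 R2=0x04 R3=0x94  N=1 Z=0
after  5: R0=0x45 R1=0x94 R2=0x41 R3=0x94  N=0 Z=0
after  6: R0=0x45 R1=0x94 R2=0x41 R3=0x53  N=0 Z=0
-- IRQ taken; context saved, return-PC = 7 --

SAVED = 0x94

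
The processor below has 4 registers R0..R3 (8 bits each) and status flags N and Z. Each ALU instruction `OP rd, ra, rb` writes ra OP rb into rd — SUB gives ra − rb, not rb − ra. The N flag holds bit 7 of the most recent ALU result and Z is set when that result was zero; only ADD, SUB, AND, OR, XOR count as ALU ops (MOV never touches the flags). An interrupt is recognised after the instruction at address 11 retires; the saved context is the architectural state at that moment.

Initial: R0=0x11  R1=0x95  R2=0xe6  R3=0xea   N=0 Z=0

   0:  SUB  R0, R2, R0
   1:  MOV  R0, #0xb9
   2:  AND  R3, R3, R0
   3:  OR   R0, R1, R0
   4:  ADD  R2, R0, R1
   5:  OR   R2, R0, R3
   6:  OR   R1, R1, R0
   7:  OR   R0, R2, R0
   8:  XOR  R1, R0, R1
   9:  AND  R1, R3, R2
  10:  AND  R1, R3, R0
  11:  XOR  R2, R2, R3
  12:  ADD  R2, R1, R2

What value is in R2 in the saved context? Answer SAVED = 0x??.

after  0: R0=0xd5 R1=0x95 R2=0xe6 R3=0xea  N=1 Z=0
after  1: R0=0xb9 R1=0x95 R2=0xe6 R3=0xea  N=1 Z=0
after  2: R0=0xb9 R1=0x95 R2=0xe6 R3=0xa8  N=1 Z=0
after  3: R0=0xbd R1=0x95 R2=0xe6 R3=0xa8  N=1 Z=0
after  4: R0=0xbd R1=0x95 R2=0x52 R3=0xa8  N=0 Z=0
after  5: R0=0xbd R1=0x95 R2=0xbd R3=0xa8  N=1 Z=0
after  6: R0=0xbd R1=0xbd R2=0xbd R3=0xa8  N=1 Z=0
after  7: R0=0xbd R1=0xbd R2=0xbd R3=0xa8  N=1 Z=0
after  8: R0=0xbd R1=0x00 R2=0xbd R3=0xa8  N=0 Z=1
after  9: R0=0xbd R1=0xa8 R2=0xbd R3=0xa8  N=1 Z=0
after 10: R0=0xbd R1=0xa8 R2=0xbd R3=0xa8  N=1 Z=0
after 11: R0=0xbd R1=0xa8 R2=0x15 R3=0xa8  N=0 Z=0
-- IRQ taken; context saved, return-PC = 12 --

SAVED = 0x15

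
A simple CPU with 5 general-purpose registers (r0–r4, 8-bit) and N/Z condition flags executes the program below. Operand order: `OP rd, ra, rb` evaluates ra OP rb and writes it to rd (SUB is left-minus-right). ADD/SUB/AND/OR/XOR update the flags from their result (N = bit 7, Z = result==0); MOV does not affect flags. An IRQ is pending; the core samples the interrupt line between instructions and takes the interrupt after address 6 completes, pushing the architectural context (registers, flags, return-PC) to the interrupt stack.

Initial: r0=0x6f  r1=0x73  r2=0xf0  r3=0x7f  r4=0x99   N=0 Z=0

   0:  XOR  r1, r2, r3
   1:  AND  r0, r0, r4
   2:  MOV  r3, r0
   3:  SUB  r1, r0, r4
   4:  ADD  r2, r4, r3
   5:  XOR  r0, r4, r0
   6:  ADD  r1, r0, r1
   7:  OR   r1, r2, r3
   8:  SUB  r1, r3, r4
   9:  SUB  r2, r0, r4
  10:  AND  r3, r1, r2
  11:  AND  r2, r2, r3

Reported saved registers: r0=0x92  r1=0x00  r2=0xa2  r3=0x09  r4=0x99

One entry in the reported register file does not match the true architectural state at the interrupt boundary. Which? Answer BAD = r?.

after  0: r0=0x6f r1=0x8f r2=0xf0 r3=0x7f r4=0x99  N=1 Z=0
after  1: r0=0x09 r1=0x8f r2=0xf0 r3=0x7f r4=0x99  N=0 Z=0
after  2: r0=0x09 r1=0x8f r2=0xf0 r3=0x09 r4=0x99  N=0 Z=0
after  3: r0=0x09 r1=0x70 r2=0xf0 r3=0x09 r4=0x99  N=0 Z=0
after  4: r0=0x09 r1=0x70 r2=0xa2 r3=0x09 r4=0x99  N=1 Z=0
after  5: r0=0x90 r1=0x70 r2=0xa2 r3=0x09 r4=0x99  N=1 Z=0
after  6: r0=0x90 r1=0x00 r2=0xa2 r3=0x09 r4=0x99  N=0 Z=1
-- IRQ taken; context saved, return-PC = 7 --
mismatch: r0: reported 0x92 vs actual 0x90

BAD = r0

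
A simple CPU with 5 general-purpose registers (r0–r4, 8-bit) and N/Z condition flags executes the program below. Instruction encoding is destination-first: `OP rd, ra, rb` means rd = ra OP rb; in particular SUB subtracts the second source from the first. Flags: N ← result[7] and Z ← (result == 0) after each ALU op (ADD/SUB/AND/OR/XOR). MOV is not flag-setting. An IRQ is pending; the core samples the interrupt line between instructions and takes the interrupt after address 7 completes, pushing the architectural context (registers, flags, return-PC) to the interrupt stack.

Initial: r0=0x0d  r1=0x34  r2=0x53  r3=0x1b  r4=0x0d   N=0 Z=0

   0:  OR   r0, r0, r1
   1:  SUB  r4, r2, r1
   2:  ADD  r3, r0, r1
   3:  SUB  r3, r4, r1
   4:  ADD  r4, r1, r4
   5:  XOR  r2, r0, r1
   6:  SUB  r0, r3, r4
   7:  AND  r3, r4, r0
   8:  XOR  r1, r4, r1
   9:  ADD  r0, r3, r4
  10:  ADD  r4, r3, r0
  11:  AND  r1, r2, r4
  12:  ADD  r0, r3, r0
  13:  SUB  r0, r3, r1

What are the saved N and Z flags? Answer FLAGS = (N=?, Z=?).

after  0: r0=0x3d r1=0x34 r2=0x53 r3=0x1b r4=0x0d  N=0 Z=0
after  1: r0=0x3d r1=0x34 r2=0x53 r3=0x1b r4=0x1f  N=0 Z=0
after  2: r0=0x3d r1=0x34 r2=0x53 r3=0x71 r4=0x1f  N=0 Z=0
after  3: r0=0x3d r1=0x34 r2=0x53 r3=0xeb r4=0x1f  N=1 Z=0
after  4: r0=0x3d r1=0x34 r2=0x53 r3=0xeb r4=0x53  N=0 Z=0
after  5: r0=0x3d r1=0x34 r2=0x09 r3=0xeb r4=0x53  N=0 Z=0
after  6: r0=0x98 r1=0x34 r2=0x09 r3=0xeb r4=0x53  N=1 Z=0
after  7: r0=0x98 r1=0x34 r2=0x09 r3=0x10 r4=0x53  N=0 Z=0
-- IRQ taken; context saved, return-PC = 8 --

FLAGS = (N=0, Z=0)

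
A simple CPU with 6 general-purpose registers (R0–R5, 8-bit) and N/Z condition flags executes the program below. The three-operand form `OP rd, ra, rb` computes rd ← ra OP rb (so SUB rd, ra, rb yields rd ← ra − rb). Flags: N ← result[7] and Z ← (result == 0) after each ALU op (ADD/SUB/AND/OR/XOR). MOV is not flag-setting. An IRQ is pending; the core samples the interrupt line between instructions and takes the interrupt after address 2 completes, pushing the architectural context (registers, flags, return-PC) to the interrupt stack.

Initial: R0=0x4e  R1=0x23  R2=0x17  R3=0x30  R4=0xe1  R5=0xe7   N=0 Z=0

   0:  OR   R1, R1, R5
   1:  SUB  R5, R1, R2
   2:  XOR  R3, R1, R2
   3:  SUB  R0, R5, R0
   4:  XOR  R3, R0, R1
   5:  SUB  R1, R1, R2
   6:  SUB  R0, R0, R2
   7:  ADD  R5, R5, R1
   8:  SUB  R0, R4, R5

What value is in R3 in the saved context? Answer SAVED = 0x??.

after  0: R0=0x4e R1=0xe7 R2=0x17 R3=0x30 R4=0xe1 R5=0xe7  N=1 Z=0
after  1: R0=0x4e R1=0xe7 R2=0x17 R3=0x30 R4=0xe1 R5=0xd0  N=1 Z=0
after  2: R0=0x4e R1=0xe7 R2=0x17 R3=0xf0 R4=0xe1 R5=0xd0  N=1 Z=0
-- IRQ taken; context saved, return-PC = 3 --

SAVED = 0xf0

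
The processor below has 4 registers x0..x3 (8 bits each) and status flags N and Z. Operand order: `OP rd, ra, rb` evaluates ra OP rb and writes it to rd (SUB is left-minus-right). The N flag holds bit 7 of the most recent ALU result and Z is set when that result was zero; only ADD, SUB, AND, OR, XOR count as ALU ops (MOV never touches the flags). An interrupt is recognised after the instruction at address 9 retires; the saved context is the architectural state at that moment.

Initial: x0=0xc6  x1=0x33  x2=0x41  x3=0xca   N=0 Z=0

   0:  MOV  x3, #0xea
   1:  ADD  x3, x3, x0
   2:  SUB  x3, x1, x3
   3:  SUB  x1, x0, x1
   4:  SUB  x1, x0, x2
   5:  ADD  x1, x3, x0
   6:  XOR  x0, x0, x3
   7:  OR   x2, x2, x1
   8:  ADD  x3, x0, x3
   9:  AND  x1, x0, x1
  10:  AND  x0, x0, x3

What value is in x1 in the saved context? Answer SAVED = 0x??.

after  0: x0=0xc6 x1=0x33 x2=0x41 x3=0xea  N=0 Z=0
after  1: x0=0xc6 x1=0x33 x2=0x41 x3=0xb0  N=1 Z=0
after  2: x0=0xc6 x1=0x33 x2=0x41 x3=0x83  N=1 Z=0
after  3: x0=0xc6 x1=0x93 x2=0x41 x3=0x83  N=1 Z=0
after  4: x0=0xc6 x1=0x85 x2=0x41 x3=0x83  N=1 Z=0
after  5: x0=0xc6 x1=0x49 x2=0x41 x3=0x83  N=0 Z=0
after  6: x0=0x45 x1=0x49 x2=0x41 x3=0x83  N=0 Z=0
after  7: x0=0x45 x1=0x49 x2=0x49 x3=0x83  N=0 Z=0
after  8: x0=0x45 x1=0x49 x2=0x49 x3=0xc8  N=1 Z=0
after  9: x0=0x45 x1=0x41 x2=0x49 x3=0xc8  N=0 Z=0
-- IRQ taken; context saved, return-PC = 10 --

SAVED = 0x41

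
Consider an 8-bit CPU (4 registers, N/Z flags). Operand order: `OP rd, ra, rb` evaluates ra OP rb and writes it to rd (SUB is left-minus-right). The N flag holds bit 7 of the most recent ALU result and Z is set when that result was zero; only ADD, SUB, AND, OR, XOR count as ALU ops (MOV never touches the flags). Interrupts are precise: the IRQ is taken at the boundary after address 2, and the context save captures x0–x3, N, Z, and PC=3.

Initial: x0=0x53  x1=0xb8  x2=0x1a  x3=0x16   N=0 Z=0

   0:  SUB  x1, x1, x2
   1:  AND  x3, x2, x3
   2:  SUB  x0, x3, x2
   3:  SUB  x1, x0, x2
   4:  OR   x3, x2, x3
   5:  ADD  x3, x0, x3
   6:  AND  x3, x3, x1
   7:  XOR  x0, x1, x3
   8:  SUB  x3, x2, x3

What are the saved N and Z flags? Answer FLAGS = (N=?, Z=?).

after  0: x0=0x53 x1=0x9e x2=0x1a x3=0x16  N=1 Z=0
after  1: x0=0x53 x1=0x9e x2=0x1a x3=0x12  N=0 Z=0
after  2: x0=0xf8 x1=0x9e x2=0x1a x3=0x12  N=1 Z=0
-- IRQ taken; context saved, return-PC = 3 --

FLAGS = (N=1, Z=0)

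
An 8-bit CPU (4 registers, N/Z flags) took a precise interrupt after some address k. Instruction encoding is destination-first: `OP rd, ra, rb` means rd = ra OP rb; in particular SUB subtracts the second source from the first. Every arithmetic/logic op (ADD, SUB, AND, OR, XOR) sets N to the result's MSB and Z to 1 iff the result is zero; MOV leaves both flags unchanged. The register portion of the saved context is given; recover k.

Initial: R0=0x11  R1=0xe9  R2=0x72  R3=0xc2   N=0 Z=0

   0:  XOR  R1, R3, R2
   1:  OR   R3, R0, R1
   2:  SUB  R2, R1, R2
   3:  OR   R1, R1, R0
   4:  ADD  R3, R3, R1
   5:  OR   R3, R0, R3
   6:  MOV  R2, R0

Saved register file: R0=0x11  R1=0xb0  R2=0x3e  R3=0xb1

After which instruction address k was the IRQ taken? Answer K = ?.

K = 2

after  0: R0=0x11 R1=0xb0 R2=0x72 R3=0xc2  N=1 Z=0
after  1: R0=0x11 R1=0xb0 R2=0x72 R3=0xb1  N=1 Z=0
after  2: R0=0x11 R1=0xb0 R2=0x3e R3=0xb1  N=0 Z=0
-- IRQ taken; context saved, return-PC = 3 --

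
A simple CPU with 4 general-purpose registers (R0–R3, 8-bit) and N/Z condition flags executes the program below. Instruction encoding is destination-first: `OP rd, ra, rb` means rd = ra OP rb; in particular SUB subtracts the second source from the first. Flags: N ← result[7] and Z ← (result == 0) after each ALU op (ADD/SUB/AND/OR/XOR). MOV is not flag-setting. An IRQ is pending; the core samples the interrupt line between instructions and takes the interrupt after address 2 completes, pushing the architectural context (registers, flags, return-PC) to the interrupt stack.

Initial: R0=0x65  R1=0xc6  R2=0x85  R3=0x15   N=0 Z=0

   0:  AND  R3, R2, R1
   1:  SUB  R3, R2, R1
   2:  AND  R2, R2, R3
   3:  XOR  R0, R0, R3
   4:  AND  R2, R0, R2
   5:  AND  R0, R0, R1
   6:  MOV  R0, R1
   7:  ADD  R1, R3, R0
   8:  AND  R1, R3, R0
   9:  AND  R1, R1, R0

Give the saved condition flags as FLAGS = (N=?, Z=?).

FLAGS = (N=1, Z=0)

after  0: R0=0x65 R1=0xc6 R2=0x85 R3=0x84  N=1 Z=0
after  1: R0=0x65 R1=0xc6 R2=0x85 R3=0xbf  N=1 Z=0
after  2: R0=0x65 R1=0xc6 R2=0x85 R3=0xbf  N=1 Z=0
-- IRQ taken; context saved, return-PC = 3 --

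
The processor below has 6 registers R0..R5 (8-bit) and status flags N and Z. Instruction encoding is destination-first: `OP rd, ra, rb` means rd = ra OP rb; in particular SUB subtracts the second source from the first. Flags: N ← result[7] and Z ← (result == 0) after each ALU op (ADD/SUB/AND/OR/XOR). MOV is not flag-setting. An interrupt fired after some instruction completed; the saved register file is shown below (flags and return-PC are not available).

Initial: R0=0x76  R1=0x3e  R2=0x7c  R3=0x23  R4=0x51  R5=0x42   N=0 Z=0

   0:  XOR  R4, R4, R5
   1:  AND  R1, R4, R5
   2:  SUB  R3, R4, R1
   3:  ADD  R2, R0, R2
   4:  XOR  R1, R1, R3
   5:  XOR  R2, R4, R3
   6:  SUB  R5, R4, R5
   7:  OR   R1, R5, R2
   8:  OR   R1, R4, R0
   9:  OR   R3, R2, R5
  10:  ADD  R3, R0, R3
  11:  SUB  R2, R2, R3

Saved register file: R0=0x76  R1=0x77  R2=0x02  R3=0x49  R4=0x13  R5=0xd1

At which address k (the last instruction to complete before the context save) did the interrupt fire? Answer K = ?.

after  0: R0=0x76 R1=0x3e R2=0x7c R3=0x23 R4=0x13 R5=0x42  N=0 Z=0
after  1: R0=0x76 R1=0x02 R2=0x7c R3=0x23 R4=0x13 R5=0x42  N=0 Z=0
after  2: R0=0x76 R1=0x02 R2=0x7c R3=0x11 R4=0x13 R5=0x42  N=0 Z=0
after  3: R0=0x76 R1=0x02 R2=0xf2 R3=0x11 R4=0x13 R5=0x42  N=1 Z=0
after  4: R0=0x76 R1=0x13 R2=0xf2 R3=0x11 R4=0x13 R5=0x42  N=0 Z=0
after  5: R0=0x76 R1=0x13 R2=0x02 R3=0x11 R4=0x13 R5=0x42  N=0 Z=0
after  6: R0=0x76 R1=0x13 R2=0x02 R3=0x11 R4=0x13 R5=0xd1  N=1 Z=0
after  7: R0=0x76 R1=0xd3 R2=0x02 R3=0x11 R4=0x13 R5=0xd1  N=1 Z=0
after  8: R0=0x76 R1=0x77 R2=0x02 R3=0x11 R4=0x13 R5=0xd1  N=0 Z=0
after  9: R0=0x76 R1=0x77 R2=0x02 R3=0xd3 R4=0x13 R5=0xd1  N=1 Z=0
after 10: R0=0x76 R1=0x77 R2=0x02 R3=0x49 R4=0x13 R5=0xd1  N=0 Z=0
-- IRQ taken; context saved, return-PC = 11 --

K = 10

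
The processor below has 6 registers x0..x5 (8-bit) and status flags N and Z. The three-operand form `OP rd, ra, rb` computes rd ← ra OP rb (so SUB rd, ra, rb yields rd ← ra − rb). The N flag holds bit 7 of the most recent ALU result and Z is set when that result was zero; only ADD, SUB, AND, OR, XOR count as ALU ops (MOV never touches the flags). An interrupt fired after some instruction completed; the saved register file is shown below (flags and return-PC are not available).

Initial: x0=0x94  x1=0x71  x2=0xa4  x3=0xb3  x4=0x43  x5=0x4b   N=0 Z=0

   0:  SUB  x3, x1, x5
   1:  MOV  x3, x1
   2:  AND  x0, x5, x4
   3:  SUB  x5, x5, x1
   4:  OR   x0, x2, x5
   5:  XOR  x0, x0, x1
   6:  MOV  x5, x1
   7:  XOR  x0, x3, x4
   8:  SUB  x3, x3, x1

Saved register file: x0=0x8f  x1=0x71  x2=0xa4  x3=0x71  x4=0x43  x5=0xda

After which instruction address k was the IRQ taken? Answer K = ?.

after  0: x0=0x94 x1=0x71 x2=0xa4 x3=0x26 x4=0x43 x5=0x4b  N=0 Z=0
after  1: x0=0x94 x1=0x71 x2=0xa4 x3=0x71 x4=0x43 x5=0x4b  N=0 Z=0
after  2: x0=0x43 x1=0x71 x2=0xa4 x3=0x71 x4=0x43 x5=0x4b  N=0 Z=0
after  3: x0=0x43 x1=0x71 x2=0xa4 x3=0x71 x4=0x43 x5=0xda  N=1 Z=0
after  4: x0=0xfe x1=0x71 x2=0xa4 x3=0x71 x4=0x43 x5=0xda  N=1 Z=0
after  5: x0=0x8f x1=0x71 x2=0xa4 x3=0x71 x4=0x43 x5=0xda  N=1 Z=0
-- IRQ taken; context saved, return-PC = 6 --

K = 5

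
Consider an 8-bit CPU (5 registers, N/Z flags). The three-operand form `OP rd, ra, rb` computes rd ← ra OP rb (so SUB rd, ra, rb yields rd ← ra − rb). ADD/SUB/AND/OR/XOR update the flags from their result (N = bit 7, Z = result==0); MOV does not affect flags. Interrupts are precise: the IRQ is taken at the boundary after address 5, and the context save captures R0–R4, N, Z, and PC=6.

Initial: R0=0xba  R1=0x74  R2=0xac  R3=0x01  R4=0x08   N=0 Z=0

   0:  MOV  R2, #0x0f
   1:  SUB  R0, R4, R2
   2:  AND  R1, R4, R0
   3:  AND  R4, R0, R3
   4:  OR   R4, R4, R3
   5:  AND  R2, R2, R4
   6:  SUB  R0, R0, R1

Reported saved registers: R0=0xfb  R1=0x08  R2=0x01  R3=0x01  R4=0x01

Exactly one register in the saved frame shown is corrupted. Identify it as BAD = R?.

after  0: R0=0xba R1=0x74 R2=0x0f R3=0x01 R4=0x08  N=0 Z=0
after  1: R0=0xf9 R1=0x74 R2=0x0f R3=0x01 R4=0x08  N=1 Z=0
after  2: R0=0xf9 R1=0x08 R2=0x0f R3=0x01 R4=0x08  N=0 Z=0
after  3: R0=0xf9 R1=0x08 R2=0x0f R3=0x01 R4=0x01  N=0 Z=0
after  4: R0=0xf9 R1=0x08 R2=0x0f R3=0x01 R4=0x01  N=0 Z=0
after  5: R0=0xf9 R1=0x08 R2=0x01 R3=0x01 R4=0x01  N=0 Z=0
-- IRQ taken; context saved, return-PC = 6 --
mismatch: R0: reported 0xfb vs actual 0xf9

BAD = R0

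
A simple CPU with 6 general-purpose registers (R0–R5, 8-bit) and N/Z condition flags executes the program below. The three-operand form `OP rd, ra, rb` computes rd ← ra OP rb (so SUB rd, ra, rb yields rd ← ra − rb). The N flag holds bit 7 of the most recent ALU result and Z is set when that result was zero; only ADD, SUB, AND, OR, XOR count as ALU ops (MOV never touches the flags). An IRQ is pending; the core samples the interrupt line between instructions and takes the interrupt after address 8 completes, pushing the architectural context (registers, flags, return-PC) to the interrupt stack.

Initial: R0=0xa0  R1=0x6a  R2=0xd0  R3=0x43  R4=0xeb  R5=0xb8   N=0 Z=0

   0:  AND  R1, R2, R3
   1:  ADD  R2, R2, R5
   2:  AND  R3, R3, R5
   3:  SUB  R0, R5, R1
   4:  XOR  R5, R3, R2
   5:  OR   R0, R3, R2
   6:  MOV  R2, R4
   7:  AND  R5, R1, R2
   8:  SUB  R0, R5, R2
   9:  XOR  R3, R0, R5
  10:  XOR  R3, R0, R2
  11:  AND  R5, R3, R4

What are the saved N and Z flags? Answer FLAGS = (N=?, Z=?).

FLAGS = (N=0, Z=0)

after  0: R0=0xa0 R1=0x40 R2=0xd0 R3=0x43 R4=0xeb R5=0xb8  N=0 Z=0
after  1: R0=0xa0 R1=0x40 R2=0x88 R3=0x43 R4=0xeb R5=0xb8  N=1 Z=0
after  2: R0=0xa0 R1=0x40 R2=0x88 R3=0x00 R4=0xeb R5=0xb8  N=0 Z=1
after  3: R0=0x78 R1=0x40 R2=0x88 R3=0x00 R4=0xeb R5=0xb8  N=0 Z=0
after  4: R0=0x78 R1=0x40 R2=0x88 R3=0x00 R4=0xeb R5=0x88  N=1 Z=0
after  5: R0=0x88 R1=0x40 R2=0x88 R3=0x00 R4=0xeb R5=0x88  N=1 Z=0
after  6: R0=0x88 R1=0x40 R2=0xeb R3=0x00 R4=0xeb R5=0x88  N=1 Z=0
after  7: R0=0x88 R1=0x40 R2=0xeb R3=0x00 R4=0xeb R5=0x40  N=0 Z=0
after  8: R0=0x55 R1=0x40 R2=0xeb R3=0x00 R4=0xeb R5=0x40  N=0 Z=0
-- IRQ taken; context saved, return-PC = 9 --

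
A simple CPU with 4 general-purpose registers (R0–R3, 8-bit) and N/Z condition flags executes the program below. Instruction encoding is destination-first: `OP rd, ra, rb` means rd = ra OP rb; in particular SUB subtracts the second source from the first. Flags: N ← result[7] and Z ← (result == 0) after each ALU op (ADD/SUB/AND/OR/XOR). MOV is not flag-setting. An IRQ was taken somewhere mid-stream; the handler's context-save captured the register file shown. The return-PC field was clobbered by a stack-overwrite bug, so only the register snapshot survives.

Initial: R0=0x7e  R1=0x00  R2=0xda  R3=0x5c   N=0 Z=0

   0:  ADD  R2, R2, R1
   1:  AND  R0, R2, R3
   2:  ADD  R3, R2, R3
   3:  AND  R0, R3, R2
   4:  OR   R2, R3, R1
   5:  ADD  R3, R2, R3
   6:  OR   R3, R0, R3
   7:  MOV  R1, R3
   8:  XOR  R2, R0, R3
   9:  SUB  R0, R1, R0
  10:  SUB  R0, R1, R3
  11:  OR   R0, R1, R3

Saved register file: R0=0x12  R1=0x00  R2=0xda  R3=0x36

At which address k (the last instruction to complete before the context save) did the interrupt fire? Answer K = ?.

K = 3

after  0: R0=0x7e R1=0x00 R2=0xda R3=0x5c  N=1 Z=0
after  1: R0=0x58 R1=0x00 R2=0xda R3=0x5c  N=0 Z=0
after  2: R0=0x58 R1=0x00 R2=0xda R3=0x36  N=0 Z=0
after  3: R0=0x12 R1=0x00 R2=0xda R3=0x36  N=0 Z=0
-- IRQ taken; context saved, return-PC = 4 --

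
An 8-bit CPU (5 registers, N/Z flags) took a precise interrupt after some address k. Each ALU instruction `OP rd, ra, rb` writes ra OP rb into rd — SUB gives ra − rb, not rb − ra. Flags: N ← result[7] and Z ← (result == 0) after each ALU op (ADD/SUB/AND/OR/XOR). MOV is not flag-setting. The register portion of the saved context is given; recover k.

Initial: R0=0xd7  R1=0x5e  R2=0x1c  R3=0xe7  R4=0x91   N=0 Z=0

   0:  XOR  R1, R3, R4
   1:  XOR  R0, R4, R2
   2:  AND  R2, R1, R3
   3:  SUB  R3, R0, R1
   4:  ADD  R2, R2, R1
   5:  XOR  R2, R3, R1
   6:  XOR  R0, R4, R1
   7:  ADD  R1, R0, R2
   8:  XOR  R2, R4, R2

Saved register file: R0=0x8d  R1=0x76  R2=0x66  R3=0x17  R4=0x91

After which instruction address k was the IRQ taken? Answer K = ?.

K = 3

after  0: R0=0xd7 R1=0x76 R2=0x1c R3=0xe7 R4=0x91  N=0 Z=0
after  1: R0=0x8d R1=0x76 R2=0x1c R3=0xe7 R4=0x91  N=1 Z=0
after  2: R0=0x8d R1=0x76 R2=0x66 R3=0xe7 R4=0x91  N=0 Z=0
after  3: R0=0x8d R1=0x76 R2=0x66 R3=0x17 R4=0x91  N=0 Z=0
-- IRQ taken; context saved, return-PC = 4 --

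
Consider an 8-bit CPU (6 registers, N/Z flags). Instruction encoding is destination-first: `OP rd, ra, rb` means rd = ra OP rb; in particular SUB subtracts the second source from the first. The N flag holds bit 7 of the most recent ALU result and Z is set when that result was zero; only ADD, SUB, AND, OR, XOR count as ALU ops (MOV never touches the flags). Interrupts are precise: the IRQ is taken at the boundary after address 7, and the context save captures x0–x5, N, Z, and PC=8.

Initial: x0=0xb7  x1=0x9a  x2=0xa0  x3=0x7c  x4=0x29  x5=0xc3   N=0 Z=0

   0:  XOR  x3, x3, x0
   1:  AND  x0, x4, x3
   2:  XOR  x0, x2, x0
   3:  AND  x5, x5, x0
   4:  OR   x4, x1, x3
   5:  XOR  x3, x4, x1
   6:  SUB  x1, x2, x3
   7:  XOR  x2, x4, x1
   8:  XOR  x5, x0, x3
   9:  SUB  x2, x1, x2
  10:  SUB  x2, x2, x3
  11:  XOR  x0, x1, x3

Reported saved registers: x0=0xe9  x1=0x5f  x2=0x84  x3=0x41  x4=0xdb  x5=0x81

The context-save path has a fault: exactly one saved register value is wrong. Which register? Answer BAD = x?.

BAD = x0

after  0: x0=0xb7 x1=0x9a x2=0xa0 x3=0xcb x4=0x29 x5=0xc3  N=1 Z=0
after  1: x0=0x09 x1=0x9a x2=0xa0 x3=0xcb x4=0x29 x5=0xc3  N=0 Z=0
after  2: x0=0xa9 x1=0x9a x2=0xa0 x3=0xcb x4=0x29 x5=0xc3  N=1 Z=0
after  3: x0=0xa9 x1=0x9a x2=0xa0 x3=0xcb x4=0x29 x5=0x81  N=1 Z=0
after  4: x0=0xa9 x1=0x9a x2=0xa0 x3=0xcb x4=0xdb x5=0x81  N=1 Z=0
after  5: x0=0xa9 x1=0x9a x2=0xa0 x3=0x41 x4=0xdb x5=0x81  N=0 Z=0
after  6: x0=0xa9 x1=0x5f x2=0xa0 x3=0x41 x4=0xdb x5=0x81  N=0 Z=0
after  7: x0=0xa9 x1=0x5f x2=0x84 x3=0x41 x4=0xdb x5=0x81  N=1 Z=0
-- IRQ taken; context saved, return-PC = 8 --
mismatch: x0: reported 0xe9 vs actual 0xa9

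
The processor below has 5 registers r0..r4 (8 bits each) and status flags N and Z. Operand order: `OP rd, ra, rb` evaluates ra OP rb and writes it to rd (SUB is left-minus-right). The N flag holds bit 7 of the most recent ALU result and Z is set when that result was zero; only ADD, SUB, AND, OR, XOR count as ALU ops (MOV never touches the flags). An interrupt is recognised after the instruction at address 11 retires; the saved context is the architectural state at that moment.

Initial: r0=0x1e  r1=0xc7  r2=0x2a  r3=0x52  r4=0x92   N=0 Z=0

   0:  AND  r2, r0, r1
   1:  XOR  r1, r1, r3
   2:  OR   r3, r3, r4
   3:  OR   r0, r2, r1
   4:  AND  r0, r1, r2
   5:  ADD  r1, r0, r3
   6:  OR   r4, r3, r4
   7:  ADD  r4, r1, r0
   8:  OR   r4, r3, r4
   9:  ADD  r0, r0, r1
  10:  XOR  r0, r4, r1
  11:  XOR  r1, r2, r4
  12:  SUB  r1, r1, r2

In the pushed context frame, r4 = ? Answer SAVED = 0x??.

after  0: r0=0x1e r1=0xc7 r2=0x06 r3=0x52 r4=0x92  N=0 Z=0
after  1: r0=0x1e r1=0x95 r2=0x06 r3=0x52 r4=0x92  N=1 Z=0
after  2: r0=0x1e r1=0x95 r2=0x06 r3=0xd2 r4=0x92  N=1 Z=0
after  3: r0=0x97 r1=0x95 r2=0x06 r3=0xd2 r4=0x92  N=1 Z=0
after  4: r0=0x04 r1=0x95 r2=0x06 r3=0xd2 r4=0x92  N=0 Z=0
after  5: r0=0x04 r1=0xd6 r2=0x06 r3=0xd2 r4=0x92  N=1 Z=0
after  6: r0=0x04 r1=0xd6 r2=0x06 r3=0xd2 r4=0xd2  N=1 Z=0
after  7: r0=0x04 r1=0xd6 r2=0x06 r3=0xd2 r4=0xda  N=1 Z=0
after  8: r0=0x04 r1=0xd6 r2=0x06 r3=0xd2 r4=0xda  N=1 Z=0
after  9: r0=0xda r1=0xd6 r2=0x06 r3=0xd2 r4=0xda  N=1 Z=0
after 10: r0=0x0c r1=0xd6 r2=0x06 r3=0xd2 r4=0xda  N=0 Z=0
after 11: r0=0x0c r1=0xdc r2=0x06 r3=0xd2 r4=0xda  N=1 Z=0
-- IRQ taken; context saved, return-PC = 12 --

SAVED = 0xda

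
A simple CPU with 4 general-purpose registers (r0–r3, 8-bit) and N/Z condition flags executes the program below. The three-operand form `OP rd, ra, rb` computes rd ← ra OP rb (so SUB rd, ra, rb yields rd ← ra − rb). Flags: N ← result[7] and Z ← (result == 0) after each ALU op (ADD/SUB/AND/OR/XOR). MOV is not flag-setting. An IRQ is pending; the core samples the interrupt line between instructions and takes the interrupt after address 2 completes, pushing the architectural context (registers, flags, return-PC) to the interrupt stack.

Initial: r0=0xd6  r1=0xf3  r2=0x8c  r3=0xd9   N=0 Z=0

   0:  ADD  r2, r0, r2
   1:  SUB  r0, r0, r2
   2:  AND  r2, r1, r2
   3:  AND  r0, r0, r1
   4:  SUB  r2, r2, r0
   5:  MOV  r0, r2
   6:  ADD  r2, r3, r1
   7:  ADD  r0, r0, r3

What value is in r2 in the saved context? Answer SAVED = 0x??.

SAVED = 0x62

after  0: r0=0xd6 r1=0xf3 r2=0x62 r3=0xd9  N=0 Z=0
after  1: r0=0x74 r1=0xf3 r2=0x62 r3=0xd9  N=0 Z=0
after  2: r0=0x74 r1=0xf3 r2=0x62 r3=0xd9  N=0 Z=0
-- IRQ taken; context saved, return-PC = 3 --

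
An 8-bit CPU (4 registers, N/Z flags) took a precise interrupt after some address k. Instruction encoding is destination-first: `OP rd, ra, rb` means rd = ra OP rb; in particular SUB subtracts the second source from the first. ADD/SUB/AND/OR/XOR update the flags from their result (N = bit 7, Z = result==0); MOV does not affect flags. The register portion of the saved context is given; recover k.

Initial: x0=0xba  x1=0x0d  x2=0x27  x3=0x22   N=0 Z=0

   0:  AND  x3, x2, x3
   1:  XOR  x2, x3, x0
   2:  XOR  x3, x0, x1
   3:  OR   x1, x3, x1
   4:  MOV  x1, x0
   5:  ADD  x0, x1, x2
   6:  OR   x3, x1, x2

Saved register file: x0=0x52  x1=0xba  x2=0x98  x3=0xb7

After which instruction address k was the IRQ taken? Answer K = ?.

after  0: x0=0xba x1=0x0d x2=0x27 x3=0x22  N=0 Z=0
after  1: x0=0xba x1=0x0d x2=0x98 x3=0x22  N=1 Z=0
after  2: x0=0xba x1=0x0d x2=0x98 x3=0xb7  N=1 Z=0
after  3: x0=0xba x1=0xbf x2=0x98 x3=0xb7  N=1 Z=0
after  4: x0=0xba x1=0xba x2=0x98 x3=0xb7  N=1 Z=0
after  5: x0=0x52 x1=0xba x2=0x98 x3=0xb7  N=0 Z=0
-- IRQ taken; context saved, return-PC = 6 --

K = 5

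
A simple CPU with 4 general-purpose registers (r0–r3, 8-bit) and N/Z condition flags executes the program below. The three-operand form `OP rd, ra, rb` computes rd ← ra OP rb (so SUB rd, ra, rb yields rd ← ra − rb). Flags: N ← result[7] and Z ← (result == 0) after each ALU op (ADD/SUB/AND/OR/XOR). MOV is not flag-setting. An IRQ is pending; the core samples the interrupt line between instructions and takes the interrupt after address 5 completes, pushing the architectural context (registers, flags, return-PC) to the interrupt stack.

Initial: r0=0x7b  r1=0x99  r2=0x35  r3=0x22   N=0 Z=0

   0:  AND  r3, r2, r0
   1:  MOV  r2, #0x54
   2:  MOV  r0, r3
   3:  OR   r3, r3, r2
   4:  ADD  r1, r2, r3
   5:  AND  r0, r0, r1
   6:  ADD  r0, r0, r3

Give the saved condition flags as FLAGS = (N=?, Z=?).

FLAGS = (N=0, Z=0)

after  0: r0=0x7b r1=0x99 r2=0x35 r3=0x31  N=0 Z=0
after  1: r0=0x7b r1=0x99 r2=0x54 r3=0x31  N=0 Z=0
after  2: r0=0x31 r1=0x99 r2=0x54 r3=0x31  N=0 Z=0
after  3: r0=0x31 r1=0x99 r2=0x54 r3=0x75  N=0 Z=0
after  4: r0=0x31 r1=0xc9 r2=0x54 r3=0x75  N=1 Z=0
after  5: r0=0x01 r1=0xc9 r2=0x54 r3=0x75  N=0 Z=0
-- IRQ taken; context saved, return-PC = 6 --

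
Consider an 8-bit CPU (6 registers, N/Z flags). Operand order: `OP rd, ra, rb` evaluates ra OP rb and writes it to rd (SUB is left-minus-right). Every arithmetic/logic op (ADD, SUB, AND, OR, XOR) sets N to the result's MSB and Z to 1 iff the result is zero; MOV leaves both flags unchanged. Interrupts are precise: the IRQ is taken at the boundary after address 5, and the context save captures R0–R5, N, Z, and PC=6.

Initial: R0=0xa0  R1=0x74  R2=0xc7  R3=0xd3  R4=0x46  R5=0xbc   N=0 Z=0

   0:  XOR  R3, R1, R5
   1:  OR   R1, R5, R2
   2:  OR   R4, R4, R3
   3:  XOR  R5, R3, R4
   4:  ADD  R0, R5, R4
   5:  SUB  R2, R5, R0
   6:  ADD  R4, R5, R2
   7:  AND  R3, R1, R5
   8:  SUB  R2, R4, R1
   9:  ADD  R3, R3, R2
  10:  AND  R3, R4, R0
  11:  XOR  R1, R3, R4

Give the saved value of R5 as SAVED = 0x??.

after  0: R0=0xa0 R1=0x74 R2=0xc7 R3=0xc8 R4=0x46 R5=0xbc  N=1 Z=0
after  1: R0=0xa0 R1=0xff R2=0xc7 R3=0xc8 R4=0x46 R5=0xbc  N=1 Z=0
after  2: R0=0xa0 R1=0xff R2=0xc7 R3=0xc8 R4=0xce R5=0xbc  N=1 Z=0
after  3: R0=0xa0 R1=0xff R2=0xc7 R3=0xc8 R4=0xce R5=0x06  N=0 Z=0
after  4: R0=0xd4 R1=0xff R2=0xc7 R3=0xc8 R4=0xce R5=0x06  N=1 Z=0
after  5: R0=0xd4 R1=0xff R2=0x32 R3=0xc8 R4=0xce R5=0x06  N=0 Z=0
-- IRQ taken; context saved, return-PC = 6 --

SAVED = 0x06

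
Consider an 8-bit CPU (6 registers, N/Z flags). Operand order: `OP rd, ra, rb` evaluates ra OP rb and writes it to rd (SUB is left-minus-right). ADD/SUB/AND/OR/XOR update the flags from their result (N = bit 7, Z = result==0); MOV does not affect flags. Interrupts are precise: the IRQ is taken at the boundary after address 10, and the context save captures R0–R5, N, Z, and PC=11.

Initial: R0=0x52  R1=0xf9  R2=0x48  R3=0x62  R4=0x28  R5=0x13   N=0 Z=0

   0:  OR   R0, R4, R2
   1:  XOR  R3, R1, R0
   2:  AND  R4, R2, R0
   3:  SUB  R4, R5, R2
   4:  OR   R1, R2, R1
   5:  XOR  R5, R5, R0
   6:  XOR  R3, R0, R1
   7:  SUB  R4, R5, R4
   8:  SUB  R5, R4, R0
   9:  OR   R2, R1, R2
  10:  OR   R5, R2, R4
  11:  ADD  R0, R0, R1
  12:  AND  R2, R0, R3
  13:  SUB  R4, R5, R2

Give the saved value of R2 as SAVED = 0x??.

SAVED = 0xf9

after  0: R0=0x68 R1=0xf9 R2=0x48 R3=0x62 R4=0x28 R5=0x13  N=0 Z=0
after  1: R0=0x68 R1=0xf9 R2=0x48 R3=0x91 R4=0x28 R5=0x13  N=1 Z=0
after  2: R0=0x68 R1=0xf9 R2=0x48 R3=0x91 R4=0x48 R5=0x13  N=0 Z=0
after  3: R0=0x68 R1=0xf9 R2=0x48 R3=0x91 R4=0xcb R5=0x13  N=1 Z=0
after  4: R0=0x68 R1=0xf9 R2=0x48 R3=0x91 R4=0xcb R5=0x13  N=1 Z=0
after  5: R0=0x68 R1=0xf9 R2=0x48 R3=0x91 R4=0xcb R5=0x7b  N=0 Z=0
after  6: R0=0x68 R1=0xf9 R2=0x48 R3=0x91 R4=0xcb R5=0x7b  N=1 Z=0
after  7: R0=0x68 R1=0xf9 R2=0x48 R3=0x91 R4=0xb0 R5=0x7b  N=1 Z=0
after  8: R0=0x68 R1=0xf9 R2=0x48 R3=0x91 R4=0xb0 R5=0x48  N=0 Z=0
after  9: R0=0x68 R1=0xf9 R2=0xf9 R3=0x91 R4=0xb0 R5=0x48  N=1 Z=0
after 10: R0=0x68 R1=0xf9 R2=0xf9 R3=0x91 R4=0xb0 R5=0xf9  N=1 Z=0
-- IRQ taken; context saved, return-PC = 11 --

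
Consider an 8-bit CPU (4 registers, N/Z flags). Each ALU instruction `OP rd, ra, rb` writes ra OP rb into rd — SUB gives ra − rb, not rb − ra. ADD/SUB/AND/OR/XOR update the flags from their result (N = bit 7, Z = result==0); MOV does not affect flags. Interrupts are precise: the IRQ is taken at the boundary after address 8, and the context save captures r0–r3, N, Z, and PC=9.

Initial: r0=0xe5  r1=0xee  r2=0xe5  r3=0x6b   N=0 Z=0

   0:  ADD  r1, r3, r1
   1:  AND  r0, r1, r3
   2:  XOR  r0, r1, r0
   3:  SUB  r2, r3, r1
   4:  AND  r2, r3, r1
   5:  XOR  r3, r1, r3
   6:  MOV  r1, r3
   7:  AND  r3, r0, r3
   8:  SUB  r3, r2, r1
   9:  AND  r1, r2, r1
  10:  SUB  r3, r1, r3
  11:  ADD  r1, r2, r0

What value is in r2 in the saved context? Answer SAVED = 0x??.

SAVED = 0x49

after  0: r0=0xe5 r1=0x59 r2=0xe5 r3=0x6b  N=0 Z=0
after  1: r0=0x49 r1=0x59 r2=0xe5 r3=0x6b  N=0 Z=0
after  2: r0=0x10 r1=0x59 r2=0xe5 r3=0x6b  N=0 Z=0
after  3: r0=0x10 r1=0x59 r2=0x12 r3=0x6b  N=0 Z=0
after  4: r0=0x10 r1=0x59 r2=0x49 r3=0x6b  N=0 Z=0
after  5: r0=0x10 r1=0x59 r2=0x49 r3=0x32  N=0 Z=0
after  6: r0=0x10 r1=0x32 r2=0x49 r3=0x32  N=0 Z=0
after  7: r0=0x10 r1=0x32 r2=0x49 r3=0x10  N=0 Z=0
after  8: r0=0x10 r1=0x32 r2=0x49 r3=0x17  N=0 Z=0
-- IRQ taken; context saved, return-PC = 9 --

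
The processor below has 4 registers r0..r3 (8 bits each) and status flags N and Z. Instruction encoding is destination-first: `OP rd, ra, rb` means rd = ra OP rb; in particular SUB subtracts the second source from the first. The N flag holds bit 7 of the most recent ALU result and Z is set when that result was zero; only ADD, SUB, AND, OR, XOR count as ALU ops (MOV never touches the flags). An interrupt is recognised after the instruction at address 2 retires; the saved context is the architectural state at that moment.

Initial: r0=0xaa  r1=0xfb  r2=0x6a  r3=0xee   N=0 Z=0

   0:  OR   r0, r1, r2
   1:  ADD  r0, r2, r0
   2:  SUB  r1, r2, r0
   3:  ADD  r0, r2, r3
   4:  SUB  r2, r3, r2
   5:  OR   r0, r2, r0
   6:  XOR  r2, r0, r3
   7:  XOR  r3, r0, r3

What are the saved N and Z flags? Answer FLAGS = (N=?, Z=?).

after  0: r0=0xfb r1=0xfb r2=0x6a r3=0xee  N=1 Z=0
after  1: r0=0x65 r1=0xfb r2=0x6a r3=0xee  N=0 Z=0
after  2: r0=0x65 r1=0x05 r2=0x6a r3=0xee  N=0 Z=0
-- IRQ taken; context saved, return-PC = 3 --

FLAGS = (N=0, Z=0)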